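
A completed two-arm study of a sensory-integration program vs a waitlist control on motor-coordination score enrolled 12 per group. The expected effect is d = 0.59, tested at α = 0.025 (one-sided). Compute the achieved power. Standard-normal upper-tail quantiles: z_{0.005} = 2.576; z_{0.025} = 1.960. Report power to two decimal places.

For two equal groups, power = Φ(d·√(n/2) − z_{α}).
d·√(n/2) = 0.59 × √(12/2) = 0.59 × 2.449 = 1.445.
z_β = 1.445 − 1.960 = -0.515.
Power = Φ(-0.515) = 0.303.

power ≈ 0.30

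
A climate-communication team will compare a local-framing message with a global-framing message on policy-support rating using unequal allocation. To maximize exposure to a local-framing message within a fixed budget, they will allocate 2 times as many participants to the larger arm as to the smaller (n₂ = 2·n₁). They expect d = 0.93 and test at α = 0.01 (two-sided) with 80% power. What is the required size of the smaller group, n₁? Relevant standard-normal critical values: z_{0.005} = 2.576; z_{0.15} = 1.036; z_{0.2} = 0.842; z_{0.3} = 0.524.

With allocation ratio k = n₂/n₁ = 2, Var(x̄₁−x̄₂) = σ²(1/n₁ + 1/(k·n₁)) = σ²·(k+1)/(k·n₁).
So n₁ = (1 + 1/k)·((z_{α/2} + z_β)/d)² = 1.500 × (3.418/0.93)².
n₁ = 1.500 × 13.51 = 20.3.
Round up: n₁ = 21, giving n₂ = 2 × 21 = 42.

n₁ = 21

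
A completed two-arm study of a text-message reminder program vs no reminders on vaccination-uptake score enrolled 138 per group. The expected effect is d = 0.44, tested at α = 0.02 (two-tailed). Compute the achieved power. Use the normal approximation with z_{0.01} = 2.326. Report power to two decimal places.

power ≈ 0.91

For two equal groups, power = Φ(d·√(n/2) − z_{α/2}).
d·√(n/2) = 0.44 × √(138/2) = 0.44 × 8.307 = 3.655.
z_β = 3.655 − 2.326 = 1.329.
Power = Φ(1.329) = 0.908.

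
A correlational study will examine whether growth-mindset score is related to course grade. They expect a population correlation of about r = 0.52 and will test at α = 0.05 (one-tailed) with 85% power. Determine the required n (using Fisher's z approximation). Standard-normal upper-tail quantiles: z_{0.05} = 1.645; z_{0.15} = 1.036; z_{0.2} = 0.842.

n = 25

Fisher's z: C = ½·ln((1+r)/(1−r)) = ½·ln(3.1667) = 0.5763.
n = ((z_{α} + z_β)/C)² + 3.
(1.645 + 1.036) / 0.5763 = 2.681 / 0.5763 = 4.652.
n = 4.652² + 3 = 21.64 + 3 = 24.6.
Round up.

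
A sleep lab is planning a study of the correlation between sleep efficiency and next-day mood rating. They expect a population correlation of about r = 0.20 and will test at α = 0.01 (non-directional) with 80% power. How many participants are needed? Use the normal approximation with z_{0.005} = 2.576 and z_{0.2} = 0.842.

Fisher's z: C = ½·ln((1+r)/(1−r)) = ½·ln(1.5000) = 0.2027.
n = ((z_{α/2} + z_β)/C)² + 3.
(2.576 + 0.842) / 0.2027 = 3.418 / 0.2027 = 16.862.
n = 16.862² + 3 = 284.34 + 3 = 287.3.
Round up.

n = 288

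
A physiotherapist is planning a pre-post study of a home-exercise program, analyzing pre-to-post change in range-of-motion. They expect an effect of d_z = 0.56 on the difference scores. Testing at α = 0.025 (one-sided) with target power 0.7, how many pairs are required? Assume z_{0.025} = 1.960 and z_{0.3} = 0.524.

n = 20 pairs

For a paired (one-sample on differences) test: n = ((z_{α} + z_β) / d)².
z_{α} + z_β = 1.960 + 0.524 = 2.484.
n = (2.484 / 0.56)² = 4.436² = 19.68.
Round up.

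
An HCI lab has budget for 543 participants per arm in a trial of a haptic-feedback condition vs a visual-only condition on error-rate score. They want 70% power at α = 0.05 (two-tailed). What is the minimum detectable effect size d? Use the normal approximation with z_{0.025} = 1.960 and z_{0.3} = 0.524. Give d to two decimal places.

For two independent groups of n = 543 each: d_min = (z_{α/2} + z_β)·√(2/n).
z-sum = 1.960 + 0.524 = 2.484.
d_min = 2.484 × √(2/543) = 2.484 × 0.0607 = 0.151.

d_min ≈ 0.15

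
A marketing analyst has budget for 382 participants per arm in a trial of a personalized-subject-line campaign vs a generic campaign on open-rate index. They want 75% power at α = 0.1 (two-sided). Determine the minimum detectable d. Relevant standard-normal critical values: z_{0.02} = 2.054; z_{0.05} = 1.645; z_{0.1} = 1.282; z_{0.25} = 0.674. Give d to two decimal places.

d_min ≈ 0.17

For two independent groups of n = 382 each: d_min = (z_{α/2} + z_β)·√(2/n).
z-sum = 1.645 + 0.674 = 2.319.
d_min = 2.319 × √(2/382) = 2.319 × 0.0724 = 0.168.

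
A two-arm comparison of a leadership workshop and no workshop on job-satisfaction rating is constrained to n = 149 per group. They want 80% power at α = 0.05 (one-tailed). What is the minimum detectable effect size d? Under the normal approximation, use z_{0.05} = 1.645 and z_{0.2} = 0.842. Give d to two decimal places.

For two independent groups of n = 149 each: d_min = (z_{α} + z_β)·√(2/n).
z-sum = 1.645 + 0.842 = 2.487.
d_min = 2.487 × √(2/149) = 2.487 × 0.1159 = 0.288.

d_min ≈ 0.29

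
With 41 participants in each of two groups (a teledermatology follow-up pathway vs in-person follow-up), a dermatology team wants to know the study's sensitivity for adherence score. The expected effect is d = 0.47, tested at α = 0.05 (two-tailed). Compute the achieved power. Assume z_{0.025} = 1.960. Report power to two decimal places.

power ≈ 0.57

For two equal groups, power = Φ(d·√(n/2) − z_{α/2}).
d·√(n/2) = 0.47 × √(41/2) = 0.47 × 4.528 = 2.128.
z_β = 2.128 − 1.960 = 0.168.
Power = Φ(0.168) = 0.567.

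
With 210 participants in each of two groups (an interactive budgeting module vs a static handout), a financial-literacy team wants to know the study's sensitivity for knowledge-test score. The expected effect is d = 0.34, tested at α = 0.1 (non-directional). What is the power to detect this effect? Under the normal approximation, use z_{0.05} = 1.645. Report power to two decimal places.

For two equal groups, power = Φ(d·√(n/2) − z_{α/2}).
d·√(n/2) = 0.34 × √(210/2) = 0.34 × 10.247 = 3.484.
z_β = 3.484 − 1.645 = 1.839.
Power = Φ(1.839) = 0.967.

power ≈ 0.97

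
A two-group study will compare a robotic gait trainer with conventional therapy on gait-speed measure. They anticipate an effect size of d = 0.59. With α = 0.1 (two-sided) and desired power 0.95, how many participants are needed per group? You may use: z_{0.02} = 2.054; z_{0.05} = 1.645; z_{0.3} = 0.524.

For two independent groups with equal n: n = 2·((z_{α/2} + z_β) / d)².
z_{α/2} + z_β = 1.645 + 1.645 = 3.290.
n = 2 × (3.290 / 0.59)² = 2 × 5.576² = 2 × 31.09 = 62.2.
Round up to the next whole participant.

n = 63 per group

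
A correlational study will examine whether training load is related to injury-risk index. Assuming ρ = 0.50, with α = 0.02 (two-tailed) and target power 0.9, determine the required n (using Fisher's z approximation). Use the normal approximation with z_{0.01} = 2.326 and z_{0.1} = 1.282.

Fisher's z: C = ½·ln((1+r)/(1−r)) = ½·ln(3.0000) = 0.5493.
n = ((z_{α/2} + z_β)/C)² + 3.
(2.326 + 1.282) / 0.5493 = 3.608 / 0.5493 = 6.568.
n = 6.568² + 3 = 43.14 + 3 = 46.1.
Round up.

n = 47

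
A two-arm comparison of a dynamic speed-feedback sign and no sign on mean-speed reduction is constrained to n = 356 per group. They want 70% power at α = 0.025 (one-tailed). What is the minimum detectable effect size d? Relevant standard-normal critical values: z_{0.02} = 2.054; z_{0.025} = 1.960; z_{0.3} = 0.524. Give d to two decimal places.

d_min ≈ 0.19

For two independent groups of n = 356 each: d_min = (z_{α} + z_β)·√(2/n).
z-sum = 1.960 + 0.524 = 2.484.
d_min = 2.484 × √(2/356) = 2.484 × 0.0750 = 0.186.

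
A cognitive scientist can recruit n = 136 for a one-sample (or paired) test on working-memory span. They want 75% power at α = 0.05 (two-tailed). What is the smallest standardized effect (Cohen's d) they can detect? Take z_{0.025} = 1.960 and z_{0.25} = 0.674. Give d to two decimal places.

d_min ≈ 0.23

For a single sample (or paired design) of n = 136: d_min = (z_{α/2} + z_β)/√n.
z-sum = 1.960 + 0.674 = 2.634.
d_min = 2.634 / √136 = 2.634 / 11.662 = 0.226.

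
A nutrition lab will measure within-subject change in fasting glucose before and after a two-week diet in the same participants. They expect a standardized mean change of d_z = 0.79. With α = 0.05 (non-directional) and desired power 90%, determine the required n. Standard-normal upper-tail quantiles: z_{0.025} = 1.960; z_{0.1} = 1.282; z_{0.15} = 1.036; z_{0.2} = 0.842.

n = 17 pairs

For a paired (one-sample on differences) test: n = ((z_{α/2} + z_β) / d)².
z_{α/2} + z_β = 1.960 + 1.282 = 3.242.
n = (3.242 / 0.79)² = 4.104² = 16.84.
Round up.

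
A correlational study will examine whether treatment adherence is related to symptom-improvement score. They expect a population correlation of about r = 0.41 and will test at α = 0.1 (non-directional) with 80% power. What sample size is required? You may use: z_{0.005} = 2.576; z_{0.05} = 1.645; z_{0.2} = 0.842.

Fisher's z: C = ½·ln((1+r)/(1−r)) = ½·ln(2.3898) = 0.4356.
n = ((z_{α/2} + z_β)/C)² + 3.
(1.645 + 0.842) / 0.4356 = 2.487 / 0.4356 = 5.709.
n = 5.709² + 3 = 32.60 + 3 = 35.6.
Round up.

n = 36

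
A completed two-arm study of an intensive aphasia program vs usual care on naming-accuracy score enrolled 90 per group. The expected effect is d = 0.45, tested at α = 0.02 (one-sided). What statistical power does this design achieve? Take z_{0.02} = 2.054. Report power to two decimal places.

For two equal groups, power = Φ(d·√(n/2) − z_{α}).
d·√(n/2) = 0.45 × √(90/2) = 0.45 × 6.708 = 3.019.
z_β = 3.019 − 2.054 = 0.965.
Power = Φ(0.965) = 0.833.

power ≈ 0.83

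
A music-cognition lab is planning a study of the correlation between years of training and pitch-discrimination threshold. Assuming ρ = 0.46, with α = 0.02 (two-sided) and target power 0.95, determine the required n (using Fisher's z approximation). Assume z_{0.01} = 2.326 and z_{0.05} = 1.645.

Fisher's z: C = ½·ln((1+r)/(1−r)) = ½·ln(2.7037) = 0.4973.
n = ((z_{α/2} + z_β)/C)² + 3.
(2.326 + 1.645) / 0.4973 = 3.971 / 0.4973 = 7.985.
n = 7.985² + 3 = 63.76 + 3 = 66.8.
Round up.

n = 67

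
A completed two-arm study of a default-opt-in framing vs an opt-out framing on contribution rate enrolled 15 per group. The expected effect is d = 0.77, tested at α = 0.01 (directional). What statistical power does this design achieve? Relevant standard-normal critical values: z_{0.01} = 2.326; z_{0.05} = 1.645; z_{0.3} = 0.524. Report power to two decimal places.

For two equal groups, power = Φ(d·√(n/2) − z_{α}).
d·√(n/2) = 0.77 × √(15/2) = 0.77 × 2.739 = 2.109.
z_β = 2.109 − 2.326 = -0.217.
Power = Φ(-0.217) = 0.414.

power ≈ 0.41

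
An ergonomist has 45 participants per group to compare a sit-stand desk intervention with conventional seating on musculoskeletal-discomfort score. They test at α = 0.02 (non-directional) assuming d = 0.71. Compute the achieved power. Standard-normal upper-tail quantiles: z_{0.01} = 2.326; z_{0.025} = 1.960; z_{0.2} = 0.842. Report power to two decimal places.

For two equal groups, power = Φ(d·√(n/2) − z_{α/2}).
d·√(n/2) = 0.71 × √(45/2) = 0.71 × 4.743 = 3.368.
z_β = 3.368 − 2.326 = 1.042.
Power = Φ(1.042) = 0.851.

power ≈ 0.85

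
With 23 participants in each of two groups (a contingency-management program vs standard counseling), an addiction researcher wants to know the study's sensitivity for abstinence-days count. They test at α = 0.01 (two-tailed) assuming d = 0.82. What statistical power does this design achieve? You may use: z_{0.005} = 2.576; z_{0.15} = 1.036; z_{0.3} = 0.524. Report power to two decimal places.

power ≈ 0.58

For two equal groups, power = Φ(d·√(n/2) − z_{α/2}).
d·√(n/2) = 0.82 × √(23/2) = 0.82 × 3.391 = 2.781.
z_β = 2.781 − 2.576 = 0.205.
Power = Φ(0.205) = 0.581.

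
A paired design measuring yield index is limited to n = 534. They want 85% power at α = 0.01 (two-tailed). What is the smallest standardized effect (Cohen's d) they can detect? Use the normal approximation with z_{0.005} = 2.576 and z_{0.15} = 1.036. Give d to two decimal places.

d_min ≈ 0.16

For a single sample (or paired design) of n = 534: d_min = (z_{α/2} + z_β)/√n.
z-sum = 2.576 + 1.036 = 3.612.
d_min = 3.612 / √534 = 3.612 / 23.108 = 0.156.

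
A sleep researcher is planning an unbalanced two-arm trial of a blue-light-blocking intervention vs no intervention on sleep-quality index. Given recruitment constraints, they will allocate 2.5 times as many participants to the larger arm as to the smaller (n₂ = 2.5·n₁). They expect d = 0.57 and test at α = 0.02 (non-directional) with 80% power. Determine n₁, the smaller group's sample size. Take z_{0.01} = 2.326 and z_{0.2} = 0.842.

n₁ = 44

With allocation ratio k = n₂/n₁ = 2.5, Var(x̄₁−x̄₂) = σ²(1/n₁ + 1/(k·n₁)) = σ²·(k+1)/(k·n₁).
So n₁ = (1 + 1/k)·((z_{α/2} + z_β)/d)² = 1.400 × (3.168/0.57)².
n₁ = 1.400 × 30.89 = 43.2.
Round up: n₁ = 44, giving n₂ = 2.5 × 44 = 110.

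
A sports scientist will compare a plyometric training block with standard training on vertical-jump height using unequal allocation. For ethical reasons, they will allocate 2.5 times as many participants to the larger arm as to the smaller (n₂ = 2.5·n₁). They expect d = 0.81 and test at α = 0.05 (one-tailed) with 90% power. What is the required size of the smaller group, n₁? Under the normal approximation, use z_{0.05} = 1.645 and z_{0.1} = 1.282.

n₁ = 19

With allocation ratio k = n₂/n₁ = 2.5, Var(x̄₁−x̄₂) = σ²(1/n₁ + 1/(k·n₁)) = σ²·(k+1)/(k·n₁).
So n₁ = (1 + 1/k)·((z_{α} + z_β)/d)² = 1.400 × (2.927/0.81)².
n₁ = 1.400 × 13.06 = 18.3.
Round up: n₁ = 19, giving n₂ = ⌈2.5 × 19⌉ = ⌈47.5⌉ = 48.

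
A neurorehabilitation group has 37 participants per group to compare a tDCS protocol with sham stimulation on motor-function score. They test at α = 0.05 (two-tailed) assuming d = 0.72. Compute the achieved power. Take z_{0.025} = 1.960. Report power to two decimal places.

For two equal groups, power = Φ(d·√(n/2) − z_{α/2}).
d·√(n/2) = 0.72 × √(37/2) = 0.72 × 4.301 = 3.097.
z_β = 3.097 − 1.960 = 1.137.
Power = Φ(1.137) = 0.872.

power ≈ 0.87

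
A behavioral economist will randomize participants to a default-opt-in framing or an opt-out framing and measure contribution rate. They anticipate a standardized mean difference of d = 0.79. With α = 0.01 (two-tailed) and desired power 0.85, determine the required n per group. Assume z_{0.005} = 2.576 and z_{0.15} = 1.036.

n = 42 per group

For two independent groups with equal n: n = 2·((z_{α/2} + z_β) / d)².
z_{α/2} + z_β = 2.576 + 1.036 = 3.612.
n = 2 × (3.612 / 0.79)² = 2 × 4.572² = 2 × 20.90 = 41.8.
Round up to the next whole participant.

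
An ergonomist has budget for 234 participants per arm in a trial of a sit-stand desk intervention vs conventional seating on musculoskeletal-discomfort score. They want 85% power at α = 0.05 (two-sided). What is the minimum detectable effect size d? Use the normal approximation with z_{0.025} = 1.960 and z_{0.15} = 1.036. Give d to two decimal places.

For two independent groups of n = 234 each: d_min = (z_{α/2} + z_β)·√(2/n).
z-sum = 1.960 + 1.036 = 2.996.
d_min = 2.996 × √(2/234) = 2.996 × 0.0925 = 0.277.

d_min ≈ 0.28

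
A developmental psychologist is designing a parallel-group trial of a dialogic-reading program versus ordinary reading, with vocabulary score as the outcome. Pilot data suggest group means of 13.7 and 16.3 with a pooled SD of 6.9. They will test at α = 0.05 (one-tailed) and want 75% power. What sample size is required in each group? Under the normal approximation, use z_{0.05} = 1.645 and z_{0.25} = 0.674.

Cohen's d = |M₁ − M₂| / SD_pooled = |13.7 − 16.3| / 6.9 = 2.6 / 6.9 = 0.377.
For two independent groups with equal n: n = 2·((z_{α} + z_β) / d)².
z_{α} + z_β = 1.645 + 0.674 = 2.319.
n = 2 × (2.319 / 0.377)² = 2 × 6.151² = 2 × 37.84 = 75.7.
Round up to the next whole participant.

n = 76 per group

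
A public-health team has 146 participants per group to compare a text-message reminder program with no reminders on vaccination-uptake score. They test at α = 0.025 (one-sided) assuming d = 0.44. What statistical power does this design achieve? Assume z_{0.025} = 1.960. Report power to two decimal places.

For two equal groups, power = Φ(d·√(n/2) − z_{α}).
d·√(n/2) = 0.44 × √(146/2) = 0.44 × 8.544 = 3.759.
z_β = 3.759 − 1.960 = 1.799.
Power = Φ(1.799) = 0.964.

power ≈ 0.96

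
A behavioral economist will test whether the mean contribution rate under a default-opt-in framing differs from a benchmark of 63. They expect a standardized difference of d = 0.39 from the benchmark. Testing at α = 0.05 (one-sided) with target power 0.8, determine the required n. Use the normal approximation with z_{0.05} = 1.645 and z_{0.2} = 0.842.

For a one-sample test: n = ((z_{α} + z_β) / d)².
z_{α} + z_β = 1.645 + 0.842 = 2.487.
n = (2.487 / 0.39)² = 6.377² = 40.67.
Round up.

n = 41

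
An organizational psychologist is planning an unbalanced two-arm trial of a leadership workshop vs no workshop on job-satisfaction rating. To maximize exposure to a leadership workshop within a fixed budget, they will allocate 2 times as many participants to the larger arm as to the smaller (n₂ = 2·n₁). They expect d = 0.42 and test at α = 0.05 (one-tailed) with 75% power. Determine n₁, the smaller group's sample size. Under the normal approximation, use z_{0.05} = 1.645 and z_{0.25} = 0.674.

n₁ = 46

With allocation ratio k = n₂/n₁ = 2, Var(x̄₁−x̄₂) = σ²(1/n₁ + 1/(k·n₁)) = σ²·(k+1)/(k·n₁).
So n₁ = (1 + 1/k)·((z_{α} + z_β)/d)² = 1.500 × (2.319/0.42)².
n₁ = 1.500 × 30.49 = 45.7.
Round up: n₁ = 46, giving n₂ = 2 × 46 = 92.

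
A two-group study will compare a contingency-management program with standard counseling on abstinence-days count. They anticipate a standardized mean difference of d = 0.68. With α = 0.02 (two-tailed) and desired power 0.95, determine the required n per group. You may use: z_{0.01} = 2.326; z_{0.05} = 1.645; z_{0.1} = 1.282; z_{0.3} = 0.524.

n = 69 per group

For two independent groups with equal n: n = 2·((z_{α/2} + z_β) / d)².
z_{α/2} + z_β = 2.326 + 1.645 = 3.971.
n = 2 × (3.971 / 0.68)² = 2 × 5.840² = 2 × 34.10 = 68.2.
Round up to the next whole participant.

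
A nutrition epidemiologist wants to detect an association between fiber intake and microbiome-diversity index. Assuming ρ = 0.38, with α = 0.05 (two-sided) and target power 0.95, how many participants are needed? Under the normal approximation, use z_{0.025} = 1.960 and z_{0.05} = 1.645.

Fisher's z: C = ½·ln((1+r)/(1−r)) = ½·ln(2.2258) = 0.4001.
n = ((z_{α/2} + z_β)/C)² + 3.
(1.960 + 1.645) / 0.4001 = 3.605 / 0.4001 = 9.010.
n = 9.010² + 3 = 81.18 + 3 = 84.2.
Round up.

n = 85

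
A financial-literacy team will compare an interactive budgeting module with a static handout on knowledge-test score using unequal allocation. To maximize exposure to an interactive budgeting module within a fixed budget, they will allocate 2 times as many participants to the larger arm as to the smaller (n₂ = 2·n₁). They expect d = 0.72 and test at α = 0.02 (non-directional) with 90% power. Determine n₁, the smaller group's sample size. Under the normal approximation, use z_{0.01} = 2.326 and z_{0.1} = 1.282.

With allocation ratio k = n₂/n₁ = 2, Var(x̄₁−x̄₂) = σ²(1/n₁ + 1/(k·n₁)) = σ²·(k+1)/(k·n₁).
So n₁ = (1 + 1/k)·((z_{α/2} + z_β)/d)² = 1.500 × (3.608/0.72)².
n₁ = 1.500 × 25.11 = 37.7.
Round up: n₁ = 38, giving n₂ = 2 × 38 = 76.

n₁ = 38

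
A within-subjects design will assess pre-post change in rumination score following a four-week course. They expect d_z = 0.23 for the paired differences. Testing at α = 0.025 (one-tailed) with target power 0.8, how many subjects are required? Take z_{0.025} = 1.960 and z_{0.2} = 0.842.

n = 149 pairs

For a paired (one-sample on differences) test: n = ((z_{α} + z_β) / d)².
z_{α} + z_β = 1.960 + 0.842 = 2.802.
n = (2.802 / 0.23)² = 12.183² = 148.42.
Round up.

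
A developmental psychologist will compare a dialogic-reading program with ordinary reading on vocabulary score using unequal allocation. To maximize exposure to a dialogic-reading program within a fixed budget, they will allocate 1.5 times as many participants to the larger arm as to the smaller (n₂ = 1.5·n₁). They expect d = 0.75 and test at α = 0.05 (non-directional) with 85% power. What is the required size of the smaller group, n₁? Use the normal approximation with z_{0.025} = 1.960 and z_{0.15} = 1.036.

n₁ = 27

With allocation ratio k = n₂/n₁ = 1.5, Var(x̄₁−x̄₂) = σ²(1/n₁ + 1/(k·n₁)) = σ²·(k+1)/(k·n₁).
So n₁ = (1 + 1/k)·((z_{α/2} + z_β)/d)² = 1.667 × (2.996/0.75)².
n₁ = 1.667 × 15.96 = 26.6.
Round up: n₁ = 27, giving n₂ = ⌈1.5 × 27⌉ = ⌈40.5⌉ = 41.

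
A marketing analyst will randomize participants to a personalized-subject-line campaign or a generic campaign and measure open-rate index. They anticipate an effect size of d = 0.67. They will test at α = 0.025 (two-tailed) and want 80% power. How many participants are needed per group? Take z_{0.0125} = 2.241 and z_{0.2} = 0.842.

For two independent groups with equal n: n = 2·((z_{α/2} + z_β) / d)².
z_{α/2} + z_β = 2.241 + 0.842 = 3.083.
n = 2 × (3.083 / 0.67)² = 2 × 4.601² = 2 × 21.17 = 42.3.
Round up to the next whole participant.

n = 43 per group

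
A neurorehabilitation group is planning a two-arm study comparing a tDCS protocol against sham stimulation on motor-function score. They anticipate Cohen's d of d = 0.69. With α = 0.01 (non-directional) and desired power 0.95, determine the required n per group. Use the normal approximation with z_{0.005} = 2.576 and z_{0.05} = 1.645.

For two independent groups with equal n: n = 2·((z_{α/2} + z_β) / d)².
z_{α/2} + z_β = 2.576 + 1.645 = 4.221.
n = 2 × (4.221 / 0.69)² = 2 × 6.117² = 2 × 37.42 = 74.8.
Round up to the next whole participant.

n = 75 per group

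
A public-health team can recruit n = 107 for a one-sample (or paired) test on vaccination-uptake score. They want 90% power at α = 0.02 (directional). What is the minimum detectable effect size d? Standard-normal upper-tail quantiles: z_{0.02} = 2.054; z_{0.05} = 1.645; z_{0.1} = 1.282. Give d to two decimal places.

For a single sample (or paired design) of n = 107: d_min = (z_{α} + z_β)/√n.
z-sum = 2.054 + 1.282 = 3.336.
d_min = 3.336 / √107 = 3.336 / 10.344 = 0.323.

d_min ≈ 0.32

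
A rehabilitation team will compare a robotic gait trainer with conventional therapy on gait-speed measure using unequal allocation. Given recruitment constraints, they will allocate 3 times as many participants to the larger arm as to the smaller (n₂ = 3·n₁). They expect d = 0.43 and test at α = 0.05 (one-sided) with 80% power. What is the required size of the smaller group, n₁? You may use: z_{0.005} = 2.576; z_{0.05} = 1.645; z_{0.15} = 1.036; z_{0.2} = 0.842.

n₁ = 45

With allocation ratio k = n₂/n₁ = 3, Var(x̄₁−x̄₂) = σ²(1/n₁ + 1/(k·n₁)) = σ²·(k+1)/(k·n₁).
So n₁ = (1 + 1/k)·((z_{α} + z_β)/d)² = 1.333 × (2.487/0.43)².
n₁ = 1.333 × 33.45 = 44.6.
Round up: n₁ = 45, giving n₂ = 3 × 45 = 135.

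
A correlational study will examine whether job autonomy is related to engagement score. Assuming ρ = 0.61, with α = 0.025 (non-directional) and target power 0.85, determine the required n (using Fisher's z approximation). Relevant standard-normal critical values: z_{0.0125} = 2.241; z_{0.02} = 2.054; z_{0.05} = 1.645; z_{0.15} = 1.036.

n = 25

Fisher's z: C = ½·ln((1+r)/(1−r)) = ½·ln(4.1282) = 0.7089.
n = ((z_{α/2} + z_β)/C)² + 3.
(2.241 + 1.036) / 0.7089 = 3.277 / 0.7089 = 4.623.
n = 4.623² + 3 = 21.37 + 3 = 24.4.
Round up.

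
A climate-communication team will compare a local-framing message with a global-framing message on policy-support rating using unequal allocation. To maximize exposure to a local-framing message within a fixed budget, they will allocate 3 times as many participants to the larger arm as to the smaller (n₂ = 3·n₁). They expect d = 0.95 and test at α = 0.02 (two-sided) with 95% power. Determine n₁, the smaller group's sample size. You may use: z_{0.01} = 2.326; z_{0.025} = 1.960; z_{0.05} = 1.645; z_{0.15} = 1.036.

With allocation ratio k = n₂/n₁ = 3, Var(x̄₁−x̄₂) = σ²(1/n₁ + 1/(k·n₁)) = σ²·(k+1)/(k·n₁).
So n₁ = (1 + 1/k)·((z_{α/2} + z_β)/d)² = 1.333 × (3.971/0.95)².
n₁ = 1.333 × 17.47 = 23.3.
Round up: n₁ = 24, giving n₂ = 3 × 24 = 72.

n₁ = 24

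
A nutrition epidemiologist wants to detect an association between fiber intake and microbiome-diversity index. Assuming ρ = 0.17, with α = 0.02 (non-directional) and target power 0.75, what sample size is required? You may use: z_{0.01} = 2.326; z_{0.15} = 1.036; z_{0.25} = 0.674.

Fisher's z: C = ½·ln((1+r)/(1−r)) = ½·ln(1.4096) = 0.1717.
n = ((z_{α/2} + z_β)/C)² + 3.
(2.326 + 0.674) / 0.1717 = 3.000 / 0.1717 = 17.472.
n = 17.472² + 3 = 305.28 + 3 = 308.3.
Round up.

n = 309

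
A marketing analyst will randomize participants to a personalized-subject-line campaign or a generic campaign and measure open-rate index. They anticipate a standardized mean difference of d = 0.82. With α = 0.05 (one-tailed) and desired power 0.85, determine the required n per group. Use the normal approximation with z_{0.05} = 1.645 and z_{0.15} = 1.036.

n = 22 per group

For two independent groups with equal n: n = 2·((z_{α} + z_β) / d)².
z_{α} + z_β = 1.645 + 1.036 = 2.681.
n = 2 × (2.681 / 0.82)² = 2 × 3.270² = 2 × 10.69 = 21.4.
Round up to the next whole participant.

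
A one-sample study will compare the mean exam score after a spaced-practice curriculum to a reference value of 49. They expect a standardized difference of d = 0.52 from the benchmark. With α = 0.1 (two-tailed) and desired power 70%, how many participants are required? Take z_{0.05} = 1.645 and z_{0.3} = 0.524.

n = 18

For a one-sample test: n = ((z_{α/2} + z_β) / d)².
z_{α/2} + z_β = 1.645 + 0.524 = 2.169.
n = (2.169 / 0.52)² = 4.171² = 17.40.
Round up.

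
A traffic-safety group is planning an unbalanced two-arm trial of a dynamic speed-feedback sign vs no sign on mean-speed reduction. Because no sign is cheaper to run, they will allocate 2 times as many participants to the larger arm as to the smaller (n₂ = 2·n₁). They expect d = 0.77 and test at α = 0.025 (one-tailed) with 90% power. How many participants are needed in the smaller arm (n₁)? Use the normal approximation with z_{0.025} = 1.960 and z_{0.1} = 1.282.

n₁ = 27

With allocation ratio k = n₂/n₁ = 2, Var(x̄₁−x̄₂) = σ²(1/n₁ + 1/(k·n₁)) = σ²·(k+1)/(k·n₁).
So n₁ = (1 + 1/k)·((z_{α} + z_β)/d)² = 1.500 × (3.242/0.77)².
n₁ = 1.500 × 17.73 = 26.6.
Round up: n₁ = 27, giving n₂ = 2 × 27 = 54.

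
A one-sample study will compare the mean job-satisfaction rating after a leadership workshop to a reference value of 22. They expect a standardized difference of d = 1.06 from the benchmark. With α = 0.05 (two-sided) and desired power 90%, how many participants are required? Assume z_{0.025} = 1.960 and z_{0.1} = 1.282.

For a one-sample test: n = ((z_{α/2} + z_β) / d)².
z_{α/2} + z_β = 1.960 + 1.282 = 3.242.
n = (3.242 / 1.06)² = 3.058² = 9.35.
Round up.

n = 10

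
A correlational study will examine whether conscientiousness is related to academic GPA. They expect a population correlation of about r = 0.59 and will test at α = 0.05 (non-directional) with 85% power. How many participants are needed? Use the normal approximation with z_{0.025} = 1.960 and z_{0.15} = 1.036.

n = 23

Fisher's z: C = ½·ln((1+r)/(1−r)) = ½·ln(3.8780) = 0.6777.
n = ((z_{α/2} + z_β)/C)² + 3.
(1.960 + 1.036) / 0.6777 = 2.996 / 0.6777 = 4.421.
n = 4.421² + 3 = 19.54 + 3 = 22.5.
Round up.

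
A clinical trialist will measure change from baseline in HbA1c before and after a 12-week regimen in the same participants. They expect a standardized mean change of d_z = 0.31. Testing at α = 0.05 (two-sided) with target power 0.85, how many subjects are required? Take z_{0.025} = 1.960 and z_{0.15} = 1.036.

n = 94 pairs

For a paired (one-sample on differences) test: n = ((z_{α/2} + z_β) / d)².
z_{α/2} + z_β = 1.960 + 1.036 = 2.996.
n = (2.996 / 0.31)² = 9.665² = 93.40.
Round up.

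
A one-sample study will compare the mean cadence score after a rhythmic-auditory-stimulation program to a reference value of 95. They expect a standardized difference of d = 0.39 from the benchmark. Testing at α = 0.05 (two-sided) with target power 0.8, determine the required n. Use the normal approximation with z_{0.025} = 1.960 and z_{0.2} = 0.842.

n = 52

For a one-sample test: n = ((z_{α/2} + z_β) / d)².
z_{α/2} + z_β = 1.960 + 0.842 = 2.802.
n = (2.802 / 0.39)² = 7.185² = 51.62.
Round up.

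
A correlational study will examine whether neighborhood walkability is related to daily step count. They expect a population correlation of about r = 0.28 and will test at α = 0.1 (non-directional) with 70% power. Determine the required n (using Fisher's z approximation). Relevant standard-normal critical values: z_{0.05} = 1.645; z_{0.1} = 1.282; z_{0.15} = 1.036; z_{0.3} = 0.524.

n = 60

Fisher's z: C = ½·ln((1+r)/(1−r)) = ½·ln(1.7778) = 0.2877.
n = ((z_{α/2} + z_β)/C)² + 3.
(1.645 + 0.524) / 0.2877 = 2.169 / 0.2877 = 7.539.
n = 7.539² + 3 = 56.84 + 3 = 59.8.
Round up.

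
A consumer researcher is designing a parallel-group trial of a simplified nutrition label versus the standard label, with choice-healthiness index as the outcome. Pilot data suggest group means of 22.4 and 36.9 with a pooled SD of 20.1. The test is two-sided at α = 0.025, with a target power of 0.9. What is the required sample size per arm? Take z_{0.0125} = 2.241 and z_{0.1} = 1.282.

n = 48 per group

Cohen's d = |M₁ − M₂| / SD_pooled = |22.4 − 36.9| / 20.1 = 14.5 / 20.1 = 0.721.
For two independent groups with equal n: n = 2·((z_{α/2} + z_β) / d)².
z_{α/2} + z_β = 2.241 + 1.282 = 3.523.
n = 2 × (3.523 / 0.721)² = 2 × 4.886² = 2 × 23.88 = 47.8.
Round up to the next whole participant.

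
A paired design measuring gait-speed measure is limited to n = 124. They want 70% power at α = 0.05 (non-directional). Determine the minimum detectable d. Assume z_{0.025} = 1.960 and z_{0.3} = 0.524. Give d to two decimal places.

d_min ≈ 0.22

For a single sample (or paired design) of n = 124: d_min = (z_{α/2} + z_β)/√n.
z-sum = 1.960 + 0.524 = 2.484.
d_min = 2.484 / √124 = 2.484 / 11.136 = 0.223.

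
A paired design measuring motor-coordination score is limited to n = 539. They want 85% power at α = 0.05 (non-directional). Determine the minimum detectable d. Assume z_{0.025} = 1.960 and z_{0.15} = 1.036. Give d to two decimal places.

For a single sample (or paired design) of n = 539: d_min = (z_{α/2} + z_β)/√n.
z-sum = 1.960 + 1.036 = 2.996.
d_min = 2.996 / √539 = 2.996 / 23.216 = 0.129.

d_min ≈ 0.13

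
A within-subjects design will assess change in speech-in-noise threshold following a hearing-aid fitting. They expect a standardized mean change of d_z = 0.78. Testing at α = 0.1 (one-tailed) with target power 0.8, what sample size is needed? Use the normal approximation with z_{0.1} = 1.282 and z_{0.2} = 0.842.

For a paired (one-sample on differences) test: n = ((z_{α} + z_β) / d)².
z_{α} + z_β = 1.282 + 0.842 = 2.124.
n = (2.124 / 0.78)² = 2.723² = 7.42.
Round up.

n = 8 pairs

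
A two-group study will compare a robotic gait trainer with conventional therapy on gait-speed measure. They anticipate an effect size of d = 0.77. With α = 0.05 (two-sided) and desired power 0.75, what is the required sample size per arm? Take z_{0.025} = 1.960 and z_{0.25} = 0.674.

n = 24 per group

For two independent groups with equal n: n = 2·((z_{α/2} + z_β) / d)².
z_{α/2} + z_β = 1.960 + 0.674 = 2.634.
n = 2 × (2.634 / 0.77)² = 2 × 3.421² = 2 × 11.70 = 23.4.
Round up to the next whole participant.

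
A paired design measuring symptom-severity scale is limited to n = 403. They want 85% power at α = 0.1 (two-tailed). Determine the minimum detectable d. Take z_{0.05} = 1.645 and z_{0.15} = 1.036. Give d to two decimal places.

d_min ≈ 0.13

For a single sample (or paired design) of n = 403: d_min = (z_{α/2} + z_β)/√n.
z-sum = 1.645 + 1.036 = 2.681.
d_min = 2.681 / √403 = 2.681 / 20.075 = 0.134.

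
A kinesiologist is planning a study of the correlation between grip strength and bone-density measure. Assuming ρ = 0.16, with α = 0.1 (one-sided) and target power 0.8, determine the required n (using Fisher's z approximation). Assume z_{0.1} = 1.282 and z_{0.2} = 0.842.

n = 177

Fisher's z: C = ½·ln((1+r)/(1−r)) = ½·ln(1.3810) = 0.1614.
n = ((z_{α} + z_β)/C)² + 3.
(1.282 + 0.842) / 0.1614 = 2.124 / 0.1614 = 13.160.
n = 13.160² + 3 = 173.18 + 3 = 176.2.
Round up.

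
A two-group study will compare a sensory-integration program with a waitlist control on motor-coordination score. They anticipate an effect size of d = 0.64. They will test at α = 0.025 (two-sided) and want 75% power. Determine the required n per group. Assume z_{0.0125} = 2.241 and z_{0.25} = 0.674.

n = 42 per group

For two independent groups with equal n: n = 2·((z_{α/2} + z_β) / d)².
z_{α/2} + z_β = 2.241 + 0.674 = 2.915.
n = 2 × (2.915 / 0.64)² = 2 × 4.555² = 2 × 20.75 = 41.5.
Round up to the next whole participant.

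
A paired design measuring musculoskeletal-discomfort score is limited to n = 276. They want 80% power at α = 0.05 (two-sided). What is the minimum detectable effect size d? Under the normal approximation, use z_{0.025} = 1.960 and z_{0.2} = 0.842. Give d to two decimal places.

d_min ≈ 0.17

For a single sample (or paired design) of n = 276: d_min = (z_{α/2} + z_β)/√n.
z-sum = 1.960 + 0.842 = 2.802.
d_min = 2.802 / √276 = 2.802 / 16.613 = 0.169.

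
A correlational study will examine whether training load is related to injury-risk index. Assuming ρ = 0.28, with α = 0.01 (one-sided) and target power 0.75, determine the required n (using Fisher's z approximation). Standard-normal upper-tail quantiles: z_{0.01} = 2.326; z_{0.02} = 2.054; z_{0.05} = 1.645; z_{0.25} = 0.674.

Fisher's z: C = ½·ln((1+r)/(1−r)) = ½·ln(1.7778) = 0.2877.
n = ((z_{α} + z_β)/C)² + 3.
(2.326 + 0.674) / 0.2877 = 3.000 / 0.2877 = 10.428.
n = 10.428² + 3 = 108.73 + 3 = 111.7.
Round up.

n = 112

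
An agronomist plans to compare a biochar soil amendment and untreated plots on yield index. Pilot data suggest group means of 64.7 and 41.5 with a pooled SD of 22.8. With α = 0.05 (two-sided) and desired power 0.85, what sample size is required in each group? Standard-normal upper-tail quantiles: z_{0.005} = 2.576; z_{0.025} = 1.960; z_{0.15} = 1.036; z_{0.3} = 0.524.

n = 18 per group

Cohen's d = |M₁ − M₂| / SD_pooled = |64.7 − 41.5| / 22.8 = 23.2 / 22.8 = 1.018.
For two independent groups with equal n: n = 2·((z_{α/2} + z_β) / d)².
z_{α/2} + z_β = 1.960 + 1.036 = 2.996.
n = 2 × (2.996 / 1.018)² = 2 × 2.943² = 2 × 8.66 = 17.3.
Round up to the next whole participant.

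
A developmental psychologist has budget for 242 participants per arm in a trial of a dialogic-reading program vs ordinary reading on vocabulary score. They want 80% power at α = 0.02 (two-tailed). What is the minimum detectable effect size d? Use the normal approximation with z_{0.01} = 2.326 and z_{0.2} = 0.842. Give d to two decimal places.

For two independent groups of n = 242 each: d_min = (z_{α/2} + z_β)·√(2/n).
z-sum = 2.326 + 0.842 = 3.168.
d_min = 3.168 × √(2/242) = 3.168 × 0.0909 = 0.288.

d_min ≈ 0.29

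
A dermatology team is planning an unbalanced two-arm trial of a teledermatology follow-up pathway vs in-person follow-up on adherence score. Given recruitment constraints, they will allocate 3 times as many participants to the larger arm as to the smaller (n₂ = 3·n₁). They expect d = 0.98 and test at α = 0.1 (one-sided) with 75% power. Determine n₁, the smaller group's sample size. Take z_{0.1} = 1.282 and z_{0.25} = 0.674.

n₁ = 6

With allocation ratio k = n₂/n₁ = 3, Var(x̄₁−x̄₂) = σ²(1/n₁ + 1/(k·n₁)) = σ²·(k+1)/(k·n₁).
So n₁ = (1 + 1/k)·((z_{α} + z_β)/d)² = 1.333 × (1.956/0.98)².
n₁ = 1.333 × 3.98 = 5.3.
Round up: n₁ = 6, giving n₂ = 3 × 6 = 18.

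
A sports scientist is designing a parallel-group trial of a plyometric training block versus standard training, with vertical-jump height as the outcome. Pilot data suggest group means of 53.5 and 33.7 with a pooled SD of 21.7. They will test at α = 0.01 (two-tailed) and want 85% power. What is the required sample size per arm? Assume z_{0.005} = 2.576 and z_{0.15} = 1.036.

Cohen's d = |M₁ − M₂| / SD_pooled = |53.5 − 33.7| / 21.7 = 19.8 / 21.7 = 0.912.
For two independent groups with equal n: n = 2·((z_{α/2} + z_β) / d)².
z_{α/2} + z_β = 2.576 + 1.036 = 3.612.
n = 2 × (3.612 / 0.912)² = 2 × 3.961² = 2 × 15.69 = 31.4.
Round up to the next whole participant.

n = 32 per group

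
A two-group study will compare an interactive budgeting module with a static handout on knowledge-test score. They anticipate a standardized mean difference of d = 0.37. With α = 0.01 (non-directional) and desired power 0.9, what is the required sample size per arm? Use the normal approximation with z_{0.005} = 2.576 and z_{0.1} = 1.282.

For two independent groups with equal n: n = 2·((z_{α/2} + z_β) / d)².
z_{α/2} + z_β = 2.576 + 1.282 = 3.858.
n = 2 × (3.858 / 0.37)² = 2 × 10.427² = 2 × 108.72 = 217.4.
Round up to the next whole participant.

n = 218 per group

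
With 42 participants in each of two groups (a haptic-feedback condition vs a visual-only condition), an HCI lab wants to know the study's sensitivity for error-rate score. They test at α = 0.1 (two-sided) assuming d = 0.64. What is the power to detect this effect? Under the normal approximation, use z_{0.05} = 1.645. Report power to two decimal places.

power ≈ 0.90

For two equal groups, power = Φ(d·√(n/2) − z_{α/2}).
d·√(n/2) = 0.64 × √(42/2) = 0.64 × 4.583 = 2.933.
z_β = 2.933 − 1.645 = 1.288.
Power = Φ(1.288) = 0.901.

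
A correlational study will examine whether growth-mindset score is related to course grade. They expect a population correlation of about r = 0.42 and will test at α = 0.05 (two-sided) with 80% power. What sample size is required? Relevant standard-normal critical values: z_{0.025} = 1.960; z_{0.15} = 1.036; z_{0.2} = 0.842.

Fisher's z: C = ½·ln((1+r)/(1−r)) = ½·ln(2.4483) = 0.4477.
n = ((z_{α/2} + z_β)/C)² + 3.
(1.960 + 0.842) / 0.4477 = 2.802 / 0.4477 = 6.259.
n = 6.259² + 3 = 39.17 + 3 = 42.2.
Round up.

n = 43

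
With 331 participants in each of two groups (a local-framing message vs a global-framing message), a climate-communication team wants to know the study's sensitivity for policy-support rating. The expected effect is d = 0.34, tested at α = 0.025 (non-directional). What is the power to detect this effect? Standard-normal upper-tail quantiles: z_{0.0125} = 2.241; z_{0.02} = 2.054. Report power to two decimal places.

power ≈ 0.98

For two equal groups, power = Φ(d·√(n/2) − z_{α/2}).
d·√(n/2) = 0.34 × √(331/2) = 0.34 × 12.865 = 4.374.
z_β = 4.374 − 2.241 = 2.133.
Power = Φ(2.133) = 0.984.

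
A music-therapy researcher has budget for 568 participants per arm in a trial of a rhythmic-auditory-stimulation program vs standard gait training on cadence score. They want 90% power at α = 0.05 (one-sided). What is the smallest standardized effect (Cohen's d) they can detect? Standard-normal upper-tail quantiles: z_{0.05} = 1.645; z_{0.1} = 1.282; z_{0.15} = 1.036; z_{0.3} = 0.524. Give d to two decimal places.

For two independent groups of n = 568 each: d_min = (z_{α} + z_β)·√(2/n).
z-sum = 1.645 + 1.282 = 2.927.
d_min = 2.927 × √(2/568) = 2.927 × 0.0593 = 0.174.

d_min ≈ 0.17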